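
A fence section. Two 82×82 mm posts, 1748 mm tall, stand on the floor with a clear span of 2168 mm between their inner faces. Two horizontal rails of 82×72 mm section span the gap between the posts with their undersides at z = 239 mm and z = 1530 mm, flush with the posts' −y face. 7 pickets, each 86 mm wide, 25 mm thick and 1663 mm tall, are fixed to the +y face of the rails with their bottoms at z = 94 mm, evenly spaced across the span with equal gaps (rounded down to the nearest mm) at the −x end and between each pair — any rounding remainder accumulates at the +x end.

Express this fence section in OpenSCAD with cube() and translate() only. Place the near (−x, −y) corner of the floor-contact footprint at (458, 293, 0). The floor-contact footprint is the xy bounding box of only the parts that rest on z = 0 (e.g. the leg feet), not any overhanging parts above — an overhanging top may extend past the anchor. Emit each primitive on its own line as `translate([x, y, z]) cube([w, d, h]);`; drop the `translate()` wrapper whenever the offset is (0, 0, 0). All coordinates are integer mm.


translate([458, 293, 0]) cube([82, 82, 1748]);
translate([2708, 293, 0]) cube([82, 82, 1748]);
translate([540, 293, 239]) cube([2168, 82, 72]);
translate([540, 293, 1530]) cube([2168, 82, 72]);
translate([735, 375, 94]) cube([86, 25, 1663]);
translate([1016, 375, 94]) cube([86, 25, 1663]);
translate([1297, 375, 94]) cube([86, 25, 1663]);
translate([1578, 375, 94]) cube([86, 25, 1663]);
translate([1859, 375, 94]) cube([86, 25, 1663]);
translate([2140, 375, 94]) cube([86, 25, 1663]);
translate([2421, 375, 94]) cube([86, 25, 1663]);


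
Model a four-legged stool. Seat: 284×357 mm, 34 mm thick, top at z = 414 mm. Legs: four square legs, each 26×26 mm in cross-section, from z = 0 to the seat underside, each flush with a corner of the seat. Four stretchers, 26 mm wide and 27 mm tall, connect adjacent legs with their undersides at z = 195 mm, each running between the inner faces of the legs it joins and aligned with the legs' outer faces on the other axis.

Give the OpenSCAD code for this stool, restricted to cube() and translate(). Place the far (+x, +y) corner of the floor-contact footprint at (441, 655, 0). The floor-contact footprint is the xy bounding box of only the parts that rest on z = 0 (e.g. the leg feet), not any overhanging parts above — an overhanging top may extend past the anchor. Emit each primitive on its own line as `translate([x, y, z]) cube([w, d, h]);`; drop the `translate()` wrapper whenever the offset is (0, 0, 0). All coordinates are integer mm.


// leg_h = 414 - 34 = 380
// stretcher span = 284 - 2*26 = 232
translate([157, 298, 380]) cube([284, 357, 34]);
translate([157, 298, 0]) cube([26, 26, 380]);
translate([415, 298, 0]) cube([26, 26, 380]);
translate([157, 629, 0]) cube([26, 26, 380]);
translate([415, 629, 0]) cube([26, 26, 380]);
translate([183, 298, 195]) cube([232, 26, 27]);
translate([183, 629, 195]) cube([232, 26, 27]);
translate([157, 324, 195]) cube([26, 305, 27]);
translate([415, 324, 195]) cube([26, 305, 27]);


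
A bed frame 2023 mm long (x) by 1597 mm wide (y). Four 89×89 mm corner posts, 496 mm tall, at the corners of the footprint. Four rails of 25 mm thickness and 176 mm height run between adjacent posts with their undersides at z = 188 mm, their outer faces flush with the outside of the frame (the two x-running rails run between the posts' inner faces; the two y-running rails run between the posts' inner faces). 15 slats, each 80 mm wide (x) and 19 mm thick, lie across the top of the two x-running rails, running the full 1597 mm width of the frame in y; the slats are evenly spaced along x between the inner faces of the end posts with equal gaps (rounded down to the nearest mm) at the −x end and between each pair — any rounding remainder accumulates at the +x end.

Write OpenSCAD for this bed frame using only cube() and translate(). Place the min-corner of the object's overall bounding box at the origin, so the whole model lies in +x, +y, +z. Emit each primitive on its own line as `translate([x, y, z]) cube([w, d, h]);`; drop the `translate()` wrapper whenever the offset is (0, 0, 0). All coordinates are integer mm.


cube([89, 89, 496]);
translate([0, 1508, 0]) cube([89, 89, 496]);
translate([1934, 0, 0]) cube([89, 89, 496]);
translate([1934, 1508, 0]) cube([89, 89, 496]);
translate([89, 0, 188]) cube([1845, 25, 176]);
translate([89, 1572, 188]) cube([1845, 25, 176]);
translate([0, 89, 188]) cube([25, 1419, 176]);
translate([1998, 89, 188]) cube([25, 1419, 176]);
translate([129, 0, 364]) cube([80, 1597, 19]);
translate([249, 0, 364]) cube([80, 1597, 19]);
translate([369, 0, 364]) cube([80, 1597, 19]);
translate([489, 0, 364]) cube([80, 1597, 19]);
translate([609, 0, 364]) cube([80, 1597, 19]);
translate([729, 0, 364]) cube([80, 1597, 19]);
translate([849, 0, 364]) cube([80, 1597, 19]);
translate([969, 0, 364]) cube([80, 1597, 19]);
translate([1089, 0, 364]) cube([80, 1597, 19]);
translate([1209, 0, 364]) cube([80, 1597, 19]);
translate([1329, 0, 364]) cube([80, 1597, 19]);
translate([1449, 0, 364]) cube([80, 1597, 19]);
translate([1569, 0, 364]) cube([80, 1597, 19]);
translate([1689, 0, 364]) cube([80, 1597, 19]);
translate([1809, 0, 364]) cube([80, 1597, 19]);


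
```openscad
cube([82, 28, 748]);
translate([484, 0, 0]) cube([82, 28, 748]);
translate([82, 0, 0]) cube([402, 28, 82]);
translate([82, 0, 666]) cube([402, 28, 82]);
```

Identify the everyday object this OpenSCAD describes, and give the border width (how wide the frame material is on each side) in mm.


A picture frame. The border width is 82 mm.

Four thin pieces enclosing a rectangular opening — a picture frame. The two full-height stiles are 748 mm tall; the top rail sits at z = 666 and is 82 mm tall, so the border above the opening is 748 − 666 = 82 mm, matching the stile x-width.


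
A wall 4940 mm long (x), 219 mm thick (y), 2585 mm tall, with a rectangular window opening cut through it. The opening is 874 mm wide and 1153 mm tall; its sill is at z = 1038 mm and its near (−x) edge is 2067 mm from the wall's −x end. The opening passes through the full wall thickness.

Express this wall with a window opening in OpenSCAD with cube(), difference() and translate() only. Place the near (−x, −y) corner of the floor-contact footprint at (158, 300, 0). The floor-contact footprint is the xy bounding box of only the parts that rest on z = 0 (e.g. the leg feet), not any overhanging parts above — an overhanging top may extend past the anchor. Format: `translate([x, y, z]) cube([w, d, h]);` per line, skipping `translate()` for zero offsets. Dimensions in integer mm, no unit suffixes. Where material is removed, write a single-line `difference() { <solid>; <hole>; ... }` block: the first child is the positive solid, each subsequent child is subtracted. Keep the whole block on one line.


difference() { translate([158, 300, 0]) cube([4940, 219, 2585]); translate([2225, 300, 1038]) cube([874, 219, 1153]); }


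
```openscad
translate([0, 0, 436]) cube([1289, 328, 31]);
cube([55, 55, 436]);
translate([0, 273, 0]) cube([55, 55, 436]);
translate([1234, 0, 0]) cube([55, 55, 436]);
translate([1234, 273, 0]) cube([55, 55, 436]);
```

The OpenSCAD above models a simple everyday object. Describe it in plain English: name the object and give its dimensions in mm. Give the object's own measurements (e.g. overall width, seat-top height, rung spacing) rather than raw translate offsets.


A bench: a 1289×328 mm seat slab, 31 mm thick, top at z = 467 mm, on four 55×55 mm square legs flush with the seat corners and standing on z = 0.


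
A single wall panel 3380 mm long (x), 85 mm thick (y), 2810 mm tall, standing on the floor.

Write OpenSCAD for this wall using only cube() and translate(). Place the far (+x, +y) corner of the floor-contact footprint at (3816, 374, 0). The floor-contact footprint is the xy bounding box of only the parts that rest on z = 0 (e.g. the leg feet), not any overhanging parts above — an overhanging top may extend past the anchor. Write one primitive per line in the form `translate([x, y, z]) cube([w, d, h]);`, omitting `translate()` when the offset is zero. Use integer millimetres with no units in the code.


translate([436, 289, 0]) cube([3380, 85, 2810]);


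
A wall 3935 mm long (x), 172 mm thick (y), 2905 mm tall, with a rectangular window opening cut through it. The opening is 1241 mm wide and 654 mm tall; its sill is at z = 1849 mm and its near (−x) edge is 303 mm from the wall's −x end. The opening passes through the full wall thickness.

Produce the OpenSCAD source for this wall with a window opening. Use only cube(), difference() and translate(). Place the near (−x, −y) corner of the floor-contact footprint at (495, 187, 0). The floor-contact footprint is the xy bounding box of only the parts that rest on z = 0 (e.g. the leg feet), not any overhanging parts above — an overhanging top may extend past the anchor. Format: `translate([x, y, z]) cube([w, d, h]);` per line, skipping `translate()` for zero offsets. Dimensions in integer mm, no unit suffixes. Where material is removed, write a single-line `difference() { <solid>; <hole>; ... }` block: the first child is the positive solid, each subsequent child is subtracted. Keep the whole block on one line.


difference() { translate([495, 187, 0]) cube([3935, 172, 2905]); translate([798, 187, 1849]) cube([1241, 172, 654]); }


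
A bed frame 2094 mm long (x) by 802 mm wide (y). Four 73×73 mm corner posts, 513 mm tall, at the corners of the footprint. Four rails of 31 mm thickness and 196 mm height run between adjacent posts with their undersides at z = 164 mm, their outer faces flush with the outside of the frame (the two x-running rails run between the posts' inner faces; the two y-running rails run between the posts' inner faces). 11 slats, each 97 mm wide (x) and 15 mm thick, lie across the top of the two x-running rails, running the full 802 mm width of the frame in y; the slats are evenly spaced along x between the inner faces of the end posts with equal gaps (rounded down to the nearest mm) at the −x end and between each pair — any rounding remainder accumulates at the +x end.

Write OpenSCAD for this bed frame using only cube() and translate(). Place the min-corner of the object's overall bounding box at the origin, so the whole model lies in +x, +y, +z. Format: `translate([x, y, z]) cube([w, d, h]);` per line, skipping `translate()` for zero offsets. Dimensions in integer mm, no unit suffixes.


cube([73, 73, 513]);
translate([0, 729, 0]) cube([73, 73, 513]);
translate([2021, 0, 0]) cube([73, 73, 513]);
translate([2021, 729, 0]) cube([73, 73, 513]);
translate([73, 0, 164]) cube([1948, 31, 196]);
translate([73, 771, 164]) cube([1948, 31, 196]);
translate([0, 73, 164]) cube([31, 656, 196]);
translate([2063, 73, 164]) cube([31, 656, 196]);
translate([146, 0, 360]) cube([97, 802, 15]);
translate([316, 0, 360]) cube([97, 802, 15]);
translate([486, 0, 360]) cube([97, 802, 15]);
translate([656, 0, 360]) cube([97, 802, 15]);
translate([826, 0, 360]) cube([97, 802, 15]);
translate([996, 0, 360]) cube([97, 802, 15]);
translate([1166, 0, 360]) cube([97, 802, 15]);
translate([1336, 0, 360]) cube([97, 802, 15]);
translate([1506, 0, 360]) cube([97, 802, 15]);
translate([1676, 0, 360]) cube([97, 802, 15]);
translate([1846, 0, 360]) cube([97, 802, 15]);


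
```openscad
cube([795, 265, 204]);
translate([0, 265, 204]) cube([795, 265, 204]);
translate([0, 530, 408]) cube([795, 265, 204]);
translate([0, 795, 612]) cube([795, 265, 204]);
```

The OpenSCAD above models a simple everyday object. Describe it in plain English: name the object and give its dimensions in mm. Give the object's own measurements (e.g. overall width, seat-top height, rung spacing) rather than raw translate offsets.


A straight staircase of 4 solid steps. Each step is 795 mm wide (x), 265 mm deep (y, the going) and 204 mm tall (the rise). The first step rests on the floor; each subsequent step sits one going further in +y and one rise higher in +z, directly behind and above the previous step with no overlap.


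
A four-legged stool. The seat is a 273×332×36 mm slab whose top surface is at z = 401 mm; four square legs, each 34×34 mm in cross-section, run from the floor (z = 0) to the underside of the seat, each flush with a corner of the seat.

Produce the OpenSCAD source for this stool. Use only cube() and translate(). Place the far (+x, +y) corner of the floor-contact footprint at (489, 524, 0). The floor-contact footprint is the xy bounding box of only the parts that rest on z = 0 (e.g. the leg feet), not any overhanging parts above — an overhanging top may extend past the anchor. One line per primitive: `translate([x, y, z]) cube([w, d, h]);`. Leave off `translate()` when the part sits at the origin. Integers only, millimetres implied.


translate([216, 192, 365]) cube([273, 332, 36]);
translate([216, 192, 0]) cube([34, 34, 365]);
translate([455, 192, 0]) cube([34, 34, 365]);
translate([216, 490, 0]) cube([34, 34, 365]);
translate([455, 490, 0]) cube([34, 34, 365]);


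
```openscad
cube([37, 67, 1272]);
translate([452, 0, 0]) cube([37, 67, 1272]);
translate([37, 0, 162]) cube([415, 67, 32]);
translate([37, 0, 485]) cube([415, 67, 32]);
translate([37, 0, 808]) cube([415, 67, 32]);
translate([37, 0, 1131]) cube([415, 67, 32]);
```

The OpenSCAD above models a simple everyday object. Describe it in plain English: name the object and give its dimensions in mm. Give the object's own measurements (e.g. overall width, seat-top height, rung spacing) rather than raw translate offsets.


A straight ladder. Two 37×67 mm vertical rails, 1272 mm tall, stand 489 mm apart (outside-to-outside) with their front faces coplanar on the −y side. 4 rungs, each 67 mm deep and 32 mm tall, span between the inner faces of the rails, front faces flush with the rails. The lowest rung's underside is at z = 162 mm and rungs are spaced 323 mm apart (underside to underside).


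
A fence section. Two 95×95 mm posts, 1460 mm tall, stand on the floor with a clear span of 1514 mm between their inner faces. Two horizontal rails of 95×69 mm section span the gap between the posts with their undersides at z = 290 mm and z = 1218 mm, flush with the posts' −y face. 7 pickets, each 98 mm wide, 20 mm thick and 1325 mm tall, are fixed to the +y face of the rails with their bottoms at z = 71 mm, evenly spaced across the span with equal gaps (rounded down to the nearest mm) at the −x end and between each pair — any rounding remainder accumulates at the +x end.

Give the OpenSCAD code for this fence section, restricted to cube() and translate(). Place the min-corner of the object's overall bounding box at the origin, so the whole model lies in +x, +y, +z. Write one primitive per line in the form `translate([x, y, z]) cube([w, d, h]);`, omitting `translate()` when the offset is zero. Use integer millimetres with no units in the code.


cube([95, 95, 1460]);
translate([1609, 0, 0]) cube([95, 95, 1460]);
translate([95, 0, 290]) cube([1514, 95, 69]);
translate([95, 0, 1218]) cube([1514, 95, 69]);
translate([198, 95, 71]) cube([98, 20, 1325]);
translate([399, 95, 71]) cube([98, 20, 1325]);
translate([600, 95, 71]) cube([98, 20, 1325]);
translate([801, 95, 71]) cube([98, 20, 1325]);
translate([1002, 95, 71]) cube([98, 20, 1325]);
translate([1203, 95, 71]) cube([98, 20, 1325]);
translate([1404, 95, 71]) cube([98, 20, 1325]);


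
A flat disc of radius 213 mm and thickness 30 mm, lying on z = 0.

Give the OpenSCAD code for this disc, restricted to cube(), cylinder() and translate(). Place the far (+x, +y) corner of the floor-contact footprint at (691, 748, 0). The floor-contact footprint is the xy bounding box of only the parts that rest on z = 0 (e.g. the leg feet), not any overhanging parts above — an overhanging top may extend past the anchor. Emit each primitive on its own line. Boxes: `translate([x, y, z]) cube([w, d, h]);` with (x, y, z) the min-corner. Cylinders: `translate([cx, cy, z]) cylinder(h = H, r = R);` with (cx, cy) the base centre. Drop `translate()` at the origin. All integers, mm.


translate([478, 535, 0]) cylinder(h = 30, r = 213);


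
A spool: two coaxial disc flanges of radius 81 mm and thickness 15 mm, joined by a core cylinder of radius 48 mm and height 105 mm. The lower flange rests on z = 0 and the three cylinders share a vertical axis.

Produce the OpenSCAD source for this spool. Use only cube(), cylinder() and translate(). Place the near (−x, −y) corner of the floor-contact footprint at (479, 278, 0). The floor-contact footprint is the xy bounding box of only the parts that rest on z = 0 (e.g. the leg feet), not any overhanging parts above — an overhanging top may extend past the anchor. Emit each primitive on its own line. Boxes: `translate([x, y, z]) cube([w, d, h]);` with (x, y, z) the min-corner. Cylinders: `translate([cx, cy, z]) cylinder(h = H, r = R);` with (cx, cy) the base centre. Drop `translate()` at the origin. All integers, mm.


translate([560, 359, 0]) cylinder(h = 15, r = 81);
translate([560, 359, 15]) cylinder(h = 105, r = 48);
translate([560, 359, 120]) cylinder(h = 15, r = 81);


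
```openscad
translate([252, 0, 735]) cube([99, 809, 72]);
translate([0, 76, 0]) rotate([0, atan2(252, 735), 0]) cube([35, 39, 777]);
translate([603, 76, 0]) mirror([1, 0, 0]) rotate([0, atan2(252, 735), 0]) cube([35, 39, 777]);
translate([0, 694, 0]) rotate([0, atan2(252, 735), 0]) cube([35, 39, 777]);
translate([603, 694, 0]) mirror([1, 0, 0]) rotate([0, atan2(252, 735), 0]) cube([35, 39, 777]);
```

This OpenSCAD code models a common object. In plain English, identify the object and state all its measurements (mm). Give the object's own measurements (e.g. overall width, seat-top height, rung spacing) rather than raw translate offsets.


A sawhorse. A 99×809×72 mm beam (x, y, z) sits on two A-frame leg pairs. Each pair is two raked legs of 35×39 mm section (39 mm along y) splaying symmetrically in x. Each leg rises 735 mm vertically over 252 mm of horizontal reach and is 777 mm long along its own axis. Every leg's outer bottom edge rests on the floor and its outer top edge meets a bottom edge of the beam — the left legs (tilting toward +x) meet the beam's −x bottom edge, the right legs (their mirror images, tilting toward −x) meet its +x bottom edge — so the leg tops tuck under the beam, the beam's underside is 735 mm above the floor, and the feet are 603 mm apart outside-to-outside with the beam centred between them. The two leg pairs are set in 76 mm from either end of the beam.


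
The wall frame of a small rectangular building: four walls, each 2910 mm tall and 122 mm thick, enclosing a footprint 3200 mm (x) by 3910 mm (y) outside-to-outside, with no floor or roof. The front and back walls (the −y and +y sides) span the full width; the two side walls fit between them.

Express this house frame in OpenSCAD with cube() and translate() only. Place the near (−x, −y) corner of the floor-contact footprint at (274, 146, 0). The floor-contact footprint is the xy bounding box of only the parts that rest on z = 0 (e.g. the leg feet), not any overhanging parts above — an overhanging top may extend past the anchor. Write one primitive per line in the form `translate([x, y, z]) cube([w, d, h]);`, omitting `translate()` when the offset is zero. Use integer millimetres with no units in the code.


translate([274, 146, 0]) cube([3200, 122, 2910]);
translate([274, 3934, 0]) cube([3200, 122, 2910]);
translate([274, 268, 0]) cube([122, 3666, 2910]);
translate([3352, 268, 0]) cube([122, 3666, 2910]);


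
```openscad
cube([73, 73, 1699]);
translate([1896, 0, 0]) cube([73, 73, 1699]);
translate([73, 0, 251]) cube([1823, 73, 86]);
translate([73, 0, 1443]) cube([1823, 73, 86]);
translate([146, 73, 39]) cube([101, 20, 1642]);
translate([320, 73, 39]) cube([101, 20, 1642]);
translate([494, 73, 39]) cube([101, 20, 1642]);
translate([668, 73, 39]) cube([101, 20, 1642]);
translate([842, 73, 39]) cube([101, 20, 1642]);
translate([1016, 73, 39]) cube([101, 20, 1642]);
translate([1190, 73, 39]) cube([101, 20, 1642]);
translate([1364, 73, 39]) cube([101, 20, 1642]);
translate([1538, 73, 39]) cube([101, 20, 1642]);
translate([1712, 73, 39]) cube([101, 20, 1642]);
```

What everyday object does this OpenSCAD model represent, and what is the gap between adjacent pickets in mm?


A fence section. The picket gap is 73 mm.

Two posts, two rails, 10 pickets — a fence section. Span 1823 mm holds 10 pickets of 101 mm with 11 equal gaps: ⌊(1823 − 10·101) / 11⌋ = 73 mm.


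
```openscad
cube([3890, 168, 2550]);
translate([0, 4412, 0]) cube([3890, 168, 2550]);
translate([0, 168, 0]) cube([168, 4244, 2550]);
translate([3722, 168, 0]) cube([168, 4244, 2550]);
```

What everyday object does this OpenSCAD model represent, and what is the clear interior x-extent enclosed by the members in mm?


A house (or room) frame. The interior width is 3554 mm.

Four 2550 mm walls enclosing a rectangle with no floor or roof — a room or house frame. Outside width is 3890 mm and wall thickness is 168 mm, so the interior width is 3890 − 2 × 168 = 3554 mm.


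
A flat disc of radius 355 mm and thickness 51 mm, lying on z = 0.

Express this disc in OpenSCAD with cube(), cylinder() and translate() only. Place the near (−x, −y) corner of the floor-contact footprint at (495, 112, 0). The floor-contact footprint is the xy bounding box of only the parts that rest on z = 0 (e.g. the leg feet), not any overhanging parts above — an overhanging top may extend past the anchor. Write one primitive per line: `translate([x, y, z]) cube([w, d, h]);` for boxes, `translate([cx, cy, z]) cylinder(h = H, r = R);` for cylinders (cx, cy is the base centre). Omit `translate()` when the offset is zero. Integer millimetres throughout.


translate([850, 467, 0]) cylinder(h = 51, r = 355);


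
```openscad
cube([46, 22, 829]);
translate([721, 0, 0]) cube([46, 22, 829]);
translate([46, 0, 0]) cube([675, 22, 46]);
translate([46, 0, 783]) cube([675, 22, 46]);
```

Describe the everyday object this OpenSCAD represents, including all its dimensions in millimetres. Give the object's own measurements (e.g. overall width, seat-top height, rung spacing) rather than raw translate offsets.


A rectangular picture frame lying in the x–z plane (depth along y). The opening is 675 mm wide (x) by 737 mm tall (z), surrounded by a border 46 mm wide on all four sides. The frame is 22 mm deep and is made of two full-height vertical stiles with two horizontal rails fitted between them.


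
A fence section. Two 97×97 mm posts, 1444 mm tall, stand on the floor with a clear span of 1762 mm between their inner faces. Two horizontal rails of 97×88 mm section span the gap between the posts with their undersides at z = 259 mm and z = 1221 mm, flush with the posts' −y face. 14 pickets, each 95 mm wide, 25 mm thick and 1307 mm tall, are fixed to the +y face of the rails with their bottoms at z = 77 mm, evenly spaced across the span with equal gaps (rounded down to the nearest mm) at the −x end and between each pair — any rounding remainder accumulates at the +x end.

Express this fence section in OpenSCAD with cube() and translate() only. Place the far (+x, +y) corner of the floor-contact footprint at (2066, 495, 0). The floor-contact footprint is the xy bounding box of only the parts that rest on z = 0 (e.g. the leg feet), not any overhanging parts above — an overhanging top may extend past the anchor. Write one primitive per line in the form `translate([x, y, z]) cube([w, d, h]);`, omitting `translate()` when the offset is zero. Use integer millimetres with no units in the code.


translate([110, 398, 0]) cube([97, 97, 1444]);
translate([1969, 398, 0]) cube([97, 97, 1444]);
translate([207, 398, 259]) cube([1762, 97, 88]);
translate([207, 398, 1221]) cube([1762, 97, 88]);
translate([235, 495, 77]) cube([95, 25, 1307]);
translate([358, 495, 77]) cube([95, 25, 1307]);
translate([481, 495, 77]) cube([95, 25, 1307]);
translate([604, 495, 77]) cube([95, 25, 1307]);
translate([727, 495, 77]) cube([95, 25, 1307]);
translate([850, 495, 77]) cube([95, 25, 1307]);
translate([973, 495, 77]) cube([95, 25, 1307]);
translate([1096, 495, 77]) cube([95, 25, 1307]);
translate([1219, 495, 77]) cube([95, 25, 1307]);
translate([1342, 495, 77]) cube([95, 25, 1307]);
translate([1465, 495, 77]) cube([95, 25, 1307]);
translate([1588, 495, 77]) cube([95, 25, 1307]);
translate([1711, 495, 77]) cube([95, 25, 1307]);
translate([1834, 495, 77]) cube([95, 25, 1307]);


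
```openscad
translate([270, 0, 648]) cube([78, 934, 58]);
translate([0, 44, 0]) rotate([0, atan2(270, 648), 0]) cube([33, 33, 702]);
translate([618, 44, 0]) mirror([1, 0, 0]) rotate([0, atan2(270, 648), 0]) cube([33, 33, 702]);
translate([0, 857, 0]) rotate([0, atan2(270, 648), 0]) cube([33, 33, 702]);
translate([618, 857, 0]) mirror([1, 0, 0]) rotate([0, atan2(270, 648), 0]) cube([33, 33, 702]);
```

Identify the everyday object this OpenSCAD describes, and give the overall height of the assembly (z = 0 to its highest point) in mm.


A sawhorse. The overall height is 706 mm.

A beam across two mirrored pairs of raked legs — a sawhorse. The beam's underside is at z = 648 (matching the legs' vertical rise in atan2(270, 648)) and the beam is 58 mm tall, so its top is at 648 + 58 = 706 mm. The raked legs top out at the beam's underside, so that is the highest point.


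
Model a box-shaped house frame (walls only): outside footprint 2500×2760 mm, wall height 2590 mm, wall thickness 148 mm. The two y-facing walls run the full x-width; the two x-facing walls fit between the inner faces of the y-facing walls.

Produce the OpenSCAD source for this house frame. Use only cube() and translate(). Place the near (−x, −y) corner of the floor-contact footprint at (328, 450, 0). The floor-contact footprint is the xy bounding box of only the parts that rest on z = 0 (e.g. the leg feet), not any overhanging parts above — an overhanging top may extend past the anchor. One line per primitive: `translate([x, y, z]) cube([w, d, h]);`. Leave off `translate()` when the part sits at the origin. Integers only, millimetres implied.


translate([328, 450, 0]) cube([2500, 148, 2590]);
translate([328, 3062, 0]) cube([2500, 148, 2590]);
translate([328, 598, 0]) cube([148, 2464, 2590]);
translate([2680, 598, 0]) cube([148, 2464, 2590]);


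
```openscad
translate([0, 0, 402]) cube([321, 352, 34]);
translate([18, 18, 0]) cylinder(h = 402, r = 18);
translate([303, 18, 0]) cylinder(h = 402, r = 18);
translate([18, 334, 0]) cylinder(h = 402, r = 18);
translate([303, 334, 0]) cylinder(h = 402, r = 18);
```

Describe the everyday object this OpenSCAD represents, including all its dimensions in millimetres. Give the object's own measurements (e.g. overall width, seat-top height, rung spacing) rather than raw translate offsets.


A four-legged stool. The seat is a 321×352×34 mm slab whose top surface is at z = 436 mm; four round legs, each 36 mm in diameter, run from the floor (z = 0) to the underside of the seat, each leg's axis is inset half a diameter from the nearest pair of seat edges (so the leg's bounding box is flush with the corner).


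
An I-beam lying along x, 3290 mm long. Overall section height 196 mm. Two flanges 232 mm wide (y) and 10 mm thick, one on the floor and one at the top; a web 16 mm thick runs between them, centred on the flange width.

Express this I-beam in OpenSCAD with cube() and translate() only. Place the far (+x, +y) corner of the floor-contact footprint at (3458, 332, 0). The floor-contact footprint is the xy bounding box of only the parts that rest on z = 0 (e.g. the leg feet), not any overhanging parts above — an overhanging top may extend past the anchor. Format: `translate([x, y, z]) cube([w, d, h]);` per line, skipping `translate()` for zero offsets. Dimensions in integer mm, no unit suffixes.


translate([168, 100, 0]) cube([3290, 232, 10]);
translate([168, 208, 10]) cube([3290, 16, 176]);
translate([168, 100, 186]) cube([3290, 232, 10]);


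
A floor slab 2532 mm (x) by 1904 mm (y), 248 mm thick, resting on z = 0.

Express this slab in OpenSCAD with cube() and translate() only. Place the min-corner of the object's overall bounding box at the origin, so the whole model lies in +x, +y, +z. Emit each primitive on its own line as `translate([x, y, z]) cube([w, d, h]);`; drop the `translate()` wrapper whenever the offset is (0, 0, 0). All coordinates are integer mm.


cube([2532, 1904, 248]);


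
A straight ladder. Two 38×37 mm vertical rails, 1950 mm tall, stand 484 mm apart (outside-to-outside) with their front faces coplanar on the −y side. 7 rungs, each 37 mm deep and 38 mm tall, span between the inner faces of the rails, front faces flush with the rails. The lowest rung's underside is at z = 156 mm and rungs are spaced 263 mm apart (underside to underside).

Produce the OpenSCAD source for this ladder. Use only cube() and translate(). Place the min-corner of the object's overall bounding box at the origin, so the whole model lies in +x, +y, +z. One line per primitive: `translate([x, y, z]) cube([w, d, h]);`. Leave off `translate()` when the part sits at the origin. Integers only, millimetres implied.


cube([38, 37, 1950]);
translate([446, 0, 0]) cube([38, 37, 1950]);
translate([38, 0, 156]) cube([408, 37, 38]);
translate([38, 0, 419]) cube([408, 37, 38]);
translate([38, 0, 682]) cube([408, 37, 38]);
translate([38, 0, 945]) cube([408, 37, 38]);
translate([38, 0, 1208]) cube([408, 37, 38]);
translate([38, 0, 1471]) cube([408, 37, 38]);
translate([38, 0, 1734]) cube([408, 37, 38]);


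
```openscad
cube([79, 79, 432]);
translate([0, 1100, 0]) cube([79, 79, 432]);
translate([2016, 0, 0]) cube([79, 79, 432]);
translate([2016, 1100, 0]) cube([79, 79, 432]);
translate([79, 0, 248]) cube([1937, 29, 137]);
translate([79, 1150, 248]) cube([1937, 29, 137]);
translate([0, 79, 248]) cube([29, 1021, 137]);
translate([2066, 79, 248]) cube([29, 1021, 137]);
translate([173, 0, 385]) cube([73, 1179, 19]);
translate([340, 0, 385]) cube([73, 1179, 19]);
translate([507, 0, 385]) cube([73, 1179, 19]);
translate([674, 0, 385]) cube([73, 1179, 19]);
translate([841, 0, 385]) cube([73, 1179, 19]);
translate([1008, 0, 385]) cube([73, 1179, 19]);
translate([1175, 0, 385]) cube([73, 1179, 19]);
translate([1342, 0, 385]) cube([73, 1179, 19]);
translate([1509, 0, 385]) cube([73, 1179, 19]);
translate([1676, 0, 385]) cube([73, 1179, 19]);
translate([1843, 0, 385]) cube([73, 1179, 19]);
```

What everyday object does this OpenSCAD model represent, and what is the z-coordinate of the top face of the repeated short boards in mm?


A bed frame. The slat-top height is 404 mm.

Four posts, four rails, and a row of slats — a bed frame. Slats sit on the rails at z = 248 + 137 = 385; with slat thickness 19, the top is 404 mm.


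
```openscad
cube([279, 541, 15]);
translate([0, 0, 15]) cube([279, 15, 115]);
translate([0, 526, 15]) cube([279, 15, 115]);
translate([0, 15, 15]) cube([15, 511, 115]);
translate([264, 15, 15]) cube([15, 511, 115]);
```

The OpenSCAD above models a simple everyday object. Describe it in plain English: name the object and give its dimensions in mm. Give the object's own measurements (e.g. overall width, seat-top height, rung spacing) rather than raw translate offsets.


An open-topped rectangular box: outside dimensions 279×541×130 mm, with a uniform wall and base thickness of 15 mm. The base is a full 279×541 slab on the floor; four walls sit on top of the base. The front and back walls (the −y and +y sides) span the full width; the two side walls fit between them.


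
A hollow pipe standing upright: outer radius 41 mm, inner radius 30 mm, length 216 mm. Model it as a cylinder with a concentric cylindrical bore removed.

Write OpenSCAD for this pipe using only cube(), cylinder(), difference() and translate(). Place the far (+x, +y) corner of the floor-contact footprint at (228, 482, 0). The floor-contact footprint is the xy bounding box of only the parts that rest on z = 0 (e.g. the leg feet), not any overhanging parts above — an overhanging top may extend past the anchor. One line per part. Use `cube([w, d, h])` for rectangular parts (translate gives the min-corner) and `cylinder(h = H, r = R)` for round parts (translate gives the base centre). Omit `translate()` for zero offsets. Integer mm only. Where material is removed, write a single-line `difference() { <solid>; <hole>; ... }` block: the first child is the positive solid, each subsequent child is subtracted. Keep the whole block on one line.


difference() { translate([187, 441, 0]) cylinder(h = 216, r = 41); translate([187, 441, 0]) cylinder(h = 216, r = 30); }


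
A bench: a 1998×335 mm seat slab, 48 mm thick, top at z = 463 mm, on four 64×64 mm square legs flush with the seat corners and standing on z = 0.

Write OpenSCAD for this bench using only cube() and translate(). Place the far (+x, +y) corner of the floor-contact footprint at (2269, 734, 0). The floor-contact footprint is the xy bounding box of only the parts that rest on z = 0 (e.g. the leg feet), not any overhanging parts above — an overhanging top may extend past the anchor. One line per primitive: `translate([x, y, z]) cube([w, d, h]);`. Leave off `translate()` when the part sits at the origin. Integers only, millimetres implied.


translate([271, 399, 415]) cube([1998, 335, 48]);
translate([271, 399, 0]) cube([64, 64, 415]);
translate([271, 670, 0]) cube([64, 64, 415]);
translate([2205, 399, 0]) cube([64, 64, 415]);
translate([2205, 670, 0]) cube([64, 64, 415]);


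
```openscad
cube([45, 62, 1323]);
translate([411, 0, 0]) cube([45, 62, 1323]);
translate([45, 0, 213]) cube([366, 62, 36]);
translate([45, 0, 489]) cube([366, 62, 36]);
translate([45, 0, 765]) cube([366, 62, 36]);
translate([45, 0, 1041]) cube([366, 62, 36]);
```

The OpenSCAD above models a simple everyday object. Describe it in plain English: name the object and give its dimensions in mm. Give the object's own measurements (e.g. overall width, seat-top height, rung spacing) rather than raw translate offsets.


A straight ladder. Two 45×62 mm vertical rails, 1323 mm tall, stand 456 mm apart (outside-to-outside) with their front faces coplanar on the −y side. 4 rungs, each 62 mm deep and 36 mm tall, span between the inner faces of the rails, front faces flush with the rails. The lowest rung's underside is at z = 213 mm and rungs are spaced 276 mm apart (underside to underside).


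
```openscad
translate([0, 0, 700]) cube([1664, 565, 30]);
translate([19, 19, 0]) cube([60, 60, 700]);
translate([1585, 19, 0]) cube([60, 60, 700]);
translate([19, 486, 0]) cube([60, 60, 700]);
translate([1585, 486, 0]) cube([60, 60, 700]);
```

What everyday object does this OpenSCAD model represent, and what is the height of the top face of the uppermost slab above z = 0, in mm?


A table. The table height is 730 mm.

A 1664×565×30 slab sits at z = 700 on four 60 mm square posts — a table. The top surface is at 700 + 30 = 730 mm.


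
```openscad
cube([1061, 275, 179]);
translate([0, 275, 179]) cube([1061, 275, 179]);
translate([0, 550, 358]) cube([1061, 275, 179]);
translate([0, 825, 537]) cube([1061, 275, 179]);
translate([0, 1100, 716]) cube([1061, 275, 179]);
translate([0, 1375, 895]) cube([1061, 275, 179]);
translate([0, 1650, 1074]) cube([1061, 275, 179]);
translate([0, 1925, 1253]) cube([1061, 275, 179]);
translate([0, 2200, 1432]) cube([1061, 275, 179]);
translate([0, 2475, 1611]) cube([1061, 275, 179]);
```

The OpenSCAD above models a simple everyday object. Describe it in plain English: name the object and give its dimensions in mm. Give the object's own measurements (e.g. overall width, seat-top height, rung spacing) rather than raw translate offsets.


A straight staircase of 10 solid steps. Each step is 1061 mm wide (x), 275 mm deep (y, the going) and 179 mm tall (the rise). The first step rests on the floor; each subsequent step sits one going further in +y and one rise higher in +z, directly behind and above the previous step with no overlap.


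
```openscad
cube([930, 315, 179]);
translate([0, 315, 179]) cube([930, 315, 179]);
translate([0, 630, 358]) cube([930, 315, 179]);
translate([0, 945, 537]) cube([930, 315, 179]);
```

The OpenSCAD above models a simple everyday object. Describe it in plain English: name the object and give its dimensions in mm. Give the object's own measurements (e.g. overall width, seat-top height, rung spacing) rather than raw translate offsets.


A straight staircase of 4 solid steps. Each step is 930 mm wide (x), 315 mm deep (y, the going) and 179 mm tall (the rise). The first step rests on the floor; each subsequent step sits one going further in +y and one rise higher in +z, directly behind and above the previous step with no overlap.


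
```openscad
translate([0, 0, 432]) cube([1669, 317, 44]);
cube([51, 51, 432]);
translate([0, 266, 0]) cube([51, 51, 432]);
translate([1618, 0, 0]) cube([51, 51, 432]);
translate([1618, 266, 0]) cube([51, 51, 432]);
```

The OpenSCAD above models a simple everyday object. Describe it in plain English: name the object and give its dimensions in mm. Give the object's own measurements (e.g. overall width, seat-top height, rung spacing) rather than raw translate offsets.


A bench: a 1669×317 mm seat slab, 44 mm thick, top at z = 476 mm, on four 51×51 mm square legs flush with the seat corners and standing on z = 0.


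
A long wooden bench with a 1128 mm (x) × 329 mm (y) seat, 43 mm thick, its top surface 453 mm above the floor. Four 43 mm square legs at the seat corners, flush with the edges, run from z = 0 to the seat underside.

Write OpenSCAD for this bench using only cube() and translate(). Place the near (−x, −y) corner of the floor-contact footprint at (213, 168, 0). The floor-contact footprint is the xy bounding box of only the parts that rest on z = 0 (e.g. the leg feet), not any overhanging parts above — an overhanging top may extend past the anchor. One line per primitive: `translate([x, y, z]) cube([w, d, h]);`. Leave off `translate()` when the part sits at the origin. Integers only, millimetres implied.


// leg_h = 453 − 43 = 410
translate([213, 168, 410]) cube([1128, 329, 43]);
translate([213, 168, 0]) cube([43, 43, 410]);
translate([213, 454, 0]) cube([43, 43, 410]);
translate([1298, 168, 0]) cube([43, 43, 410]);
translate([1298, 454, 0]) cube([43, 43, 410]);


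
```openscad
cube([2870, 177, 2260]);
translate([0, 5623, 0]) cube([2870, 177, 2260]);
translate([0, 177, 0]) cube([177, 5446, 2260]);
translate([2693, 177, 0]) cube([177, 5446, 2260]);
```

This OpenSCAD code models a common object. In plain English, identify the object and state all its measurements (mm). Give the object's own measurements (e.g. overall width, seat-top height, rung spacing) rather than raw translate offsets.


The wall frame of a small rectangular building: four walls, each 2260 mm tall and 177 mm thick, enclosing a footprint 2870 mm (x) by 5800 mm (y) outside-to-outside, with no floor or roof. The front and back walls (the −y and +y sides) span the full width; the two side walls fit between them.


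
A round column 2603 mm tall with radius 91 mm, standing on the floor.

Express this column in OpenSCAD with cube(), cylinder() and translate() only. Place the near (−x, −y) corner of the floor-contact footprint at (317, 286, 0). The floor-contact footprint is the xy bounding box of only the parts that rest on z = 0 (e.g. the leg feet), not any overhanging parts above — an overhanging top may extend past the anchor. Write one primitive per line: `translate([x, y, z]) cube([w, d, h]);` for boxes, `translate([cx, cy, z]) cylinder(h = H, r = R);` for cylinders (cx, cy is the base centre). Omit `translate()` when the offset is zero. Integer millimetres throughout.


translate([408, 377, 0]) cylinder(h = 2603, r = 91);


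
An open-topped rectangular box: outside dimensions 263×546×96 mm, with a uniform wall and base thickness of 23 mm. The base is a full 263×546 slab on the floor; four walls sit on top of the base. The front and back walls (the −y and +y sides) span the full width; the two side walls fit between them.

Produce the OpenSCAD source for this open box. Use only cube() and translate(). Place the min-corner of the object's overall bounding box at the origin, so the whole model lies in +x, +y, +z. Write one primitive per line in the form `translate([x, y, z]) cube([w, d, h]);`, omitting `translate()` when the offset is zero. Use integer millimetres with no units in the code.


cube([263, 546, 23]);
translate([0, 0, 23]) cube([263, 23, 73]);
translate([0, 523, 23]) cube([263, 23, 73]);
translate([0, 23, 23]) cube([23, 500, 73]);
translate([240, 23, 23]) cube([23, 500, 73]);
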